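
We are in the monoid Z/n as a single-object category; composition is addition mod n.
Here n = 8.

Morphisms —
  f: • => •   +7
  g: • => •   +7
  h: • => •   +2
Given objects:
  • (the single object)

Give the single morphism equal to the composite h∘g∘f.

  0 +7≡7 +7≡6 +2≡0  (mod 8)
result: +0

Answer: +0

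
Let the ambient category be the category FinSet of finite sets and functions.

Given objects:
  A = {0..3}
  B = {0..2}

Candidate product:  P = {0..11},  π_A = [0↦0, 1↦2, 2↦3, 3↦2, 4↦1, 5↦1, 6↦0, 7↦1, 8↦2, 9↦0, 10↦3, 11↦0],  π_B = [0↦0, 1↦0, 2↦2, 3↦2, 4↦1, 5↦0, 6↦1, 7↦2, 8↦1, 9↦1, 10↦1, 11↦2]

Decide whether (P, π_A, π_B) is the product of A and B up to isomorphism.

|A|·|B| = 4·3 = 12;  |P| = 12
Check the pairing map k ↦ (π_A(k), π_B(k)):
  0 ↦ (0,0)
  1 ↦ (2,0)
  2 ↦ (3,2)
  3 ↦ (2,2)
  4 ↦ (1,1)
  5 ↦ (1,0)
  6 ↦ (0,1)
  7 ↦ (1,2)
  8 ↦ (2,1)
  9 ↦ (0,1)  ✗ repeats pair of k=6
  10 ↦ (3,1)
  11 ↦ (0,2)
distinct pairs in image: 11 / 12 needed
  → (0,1) hit at k=6 and k=9

Answer: NOT A VALID PRODUCT — duplicate pair at indices 9,6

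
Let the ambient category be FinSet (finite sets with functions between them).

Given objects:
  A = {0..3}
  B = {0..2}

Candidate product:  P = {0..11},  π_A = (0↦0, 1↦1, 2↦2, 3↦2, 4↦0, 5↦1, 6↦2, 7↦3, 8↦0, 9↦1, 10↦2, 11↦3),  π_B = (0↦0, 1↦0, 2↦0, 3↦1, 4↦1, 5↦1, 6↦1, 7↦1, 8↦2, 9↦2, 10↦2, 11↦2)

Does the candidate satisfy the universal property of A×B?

Answer: NOT A VALID PRODUCT — duplicate pair at indices 6,3

Derivation:
|A|·|B| = 4·3 = 12;  |P| = 12
Check the pairing map k ↦ (π_A(k), π_B(k)):
  0 ↦ (0,0)
  1 ↦ (1,0)
  2 ↦ (2,0)
  3 ↦ (2,1)
  4 ↦ (0,1)
  5 ↦ (1,1)
  6 ↦ (2,1)  ✗ repeats pair of k=3
  7 ↦ (3,1)
  8 ↦ (0,2)
  9 ↦ (1,2)
  10 ↦ (2,2)
  11 ↦ (3,2)
distinct pairs in image: 11 / 12 needed
  → (2,1) hit at k=3 and k=6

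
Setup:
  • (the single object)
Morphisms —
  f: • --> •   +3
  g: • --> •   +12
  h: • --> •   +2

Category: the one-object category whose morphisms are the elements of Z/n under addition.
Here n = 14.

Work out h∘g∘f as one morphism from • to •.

  0 +3≡3 +12≡1 +2≡3  (mod 14)
result: +3

Answer: +3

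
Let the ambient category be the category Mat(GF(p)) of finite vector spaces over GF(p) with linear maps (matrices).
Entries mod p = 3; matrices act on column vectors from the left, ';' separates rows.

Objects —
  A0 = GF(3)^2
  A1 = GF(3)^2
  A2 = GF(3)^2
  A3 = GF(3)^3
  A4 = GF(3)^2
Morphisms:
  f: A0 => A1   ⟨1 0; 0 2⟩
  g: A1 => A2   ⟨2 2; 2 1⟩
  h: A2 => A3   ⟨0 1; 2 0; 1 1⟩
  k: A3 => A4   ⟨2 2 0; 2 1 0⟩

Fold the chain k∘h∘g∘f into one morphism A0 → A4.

Answer: ⟨0 2; 2 0⟩

Trace:
  e0=(1,0) f=>(1,0) g=>(2,2) h=>(2,1,1) k=>(0,2)
  e1=(0,1) f=>(0,2) g=>(1,2) h=>(2,2,0) k=>(2,0)
composite: ⟨0 2; 2 0⟩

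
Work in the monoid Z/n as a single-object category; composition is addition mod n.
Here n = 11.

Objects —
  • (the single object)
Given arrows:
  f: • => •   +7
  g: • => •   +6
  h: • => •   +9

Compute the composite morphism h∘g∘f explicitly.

  0 +7≡7 +6≡2 +9≡0  (mod 11)
⟦path⟧: +0

Answer: +0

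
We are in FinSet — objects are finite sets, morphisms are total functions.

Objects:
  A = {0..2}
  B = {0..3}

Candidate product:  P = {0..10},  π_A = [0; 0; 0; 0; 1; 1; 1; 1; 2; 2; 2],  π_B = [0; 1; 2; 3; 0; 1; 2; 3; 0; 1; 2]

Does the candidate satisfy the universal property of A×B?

Answer: NOT A VALID PRODUCT — |P|=11 ≠ |A|·|B|=12

Trace:
|A|·|B| = 3·4 = 12;  |P| = 11
  → cardinalities differ; no bijection possible.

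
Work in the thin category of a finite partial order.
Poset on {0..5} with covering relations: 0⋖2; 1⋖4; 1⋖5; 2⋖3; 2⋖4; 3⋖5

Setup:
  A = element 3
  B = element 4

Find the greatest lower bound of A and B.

Common predecessors of 3,4: {0,2}
  0 ⊑ 2
  2 ⊑ 2
glb = 2

Answer: A∧B = 2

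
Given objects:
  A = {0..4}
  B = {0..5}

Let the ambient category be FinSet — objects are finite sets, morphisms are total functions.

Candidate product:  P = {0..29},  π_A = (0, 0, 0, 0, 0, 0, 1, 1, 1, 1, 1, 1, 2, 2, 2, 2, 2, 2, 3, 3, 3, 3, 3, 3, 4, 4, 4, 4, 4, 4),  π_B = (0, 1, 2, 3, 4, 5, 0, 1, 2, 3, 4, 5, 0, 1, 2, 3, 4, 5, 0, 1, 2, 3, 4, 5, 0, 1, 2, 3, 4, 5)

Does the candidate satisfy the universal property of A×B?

Answer: VALID PRODUCT

Derivation:
|A|·|B| = 5·6 = 30;  |P| = 30
Check the pairing map k ↦ (π_A(k), π_B(k)):
  0 ↦ (0,0)
  1 ↦ (0,1)
  2 ↦ (0,2)
  3 ↦ (0,3)
  4 ↦ (0,4)
  5 ↦ (0,5)
  6 ↦ (1,0)
  7 ↦ (1,1)
  8 ↦ (1,2)
  9 ↦ (1,3)
  10 ↦ (1,4)
  11 ↦ (1,5)
  12 ↦ (2,0)
  13 ↦ (2,1)
  14 ↦ (2,2)
  15 ↦ (2,3)
  16 ↦ (2,4)
  17 ↦ (2,5)
  18 ↦ (3,0)
  19 ↦ (3,1)
  20 ↦ (3,2)
  21 ↦ (3,3)
  22 ↦ (3,4)
  23 ↦ (3,5)
  24 ↦ (4,0)
  25 ↦ (4,1)
  26 ↦ (4,2)
  27 ↦ (4,3)
  28 ↦ (4,4)
  29 ↦ (4,5)
distinct pairs in image: 30 / 30 needed
  → bijection onto A×B; projections well-typed.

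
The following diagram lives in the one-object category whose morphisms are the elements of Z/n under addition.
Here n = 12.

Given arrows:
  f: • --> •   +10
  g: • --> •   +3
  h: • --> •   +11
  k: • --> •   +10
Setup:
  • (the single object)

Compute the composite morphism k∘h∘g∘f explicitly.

  0 +10≡10 +3≡1 +11≡0 +10≡10  (mod 12)
composite: +10

Answer: +10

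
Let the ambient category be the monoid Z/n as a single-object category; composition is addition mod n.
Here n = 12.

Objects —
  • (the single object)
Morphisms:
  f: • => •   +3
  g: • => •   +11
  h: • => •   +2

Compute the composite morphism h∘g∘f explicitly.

Answer: +4

Derivation:
  0 +3≡3 +11≡2 +2≡4  (mod 12)
composite: +4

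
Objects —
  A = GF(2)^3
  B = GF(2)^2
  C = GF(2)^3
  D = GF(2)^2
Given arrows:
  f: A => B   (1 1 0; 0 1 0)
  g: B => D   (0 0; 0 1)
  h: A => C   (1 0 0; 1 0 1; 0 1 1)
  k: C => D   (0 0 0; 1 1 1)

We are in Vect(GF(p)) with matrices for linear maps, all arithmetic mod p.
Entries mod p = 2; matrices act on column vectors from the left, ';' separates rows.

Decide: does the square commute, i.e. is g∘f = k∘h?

1) trace f;g:
  e0=⟨1,0,0⟩ f=>⟨1,0⟩ g=>⟨0,0⟩
  e1=⟨0,1,0⟩ f=>⟨1,1⟩ g=>⟨0,1⟩
  e2=⟨0,0,1⟩ f=>⟨0,0⟩ g=>⟨0,0⟩
  ⟦path⟧₁ = (0 0 0; 0 1 0)
2) trace h;k:
  e0=⟨1,0,0⟩ h=>⟨1,1,0⟩ k=>⟨0,0⟩
  e1=⟨0,1,0⟩ h=>⟨0,0,1⟩ k=>⟨0,1⟩
  e2=⟨0,0,1⟩ h=>⟨0,1,1⟩ k=>⟨0,0⟩
  ⟦path⟧₂ = (0 0 0; 0 1 0)
Equal? same morphism ✓

Answer: COMMUTES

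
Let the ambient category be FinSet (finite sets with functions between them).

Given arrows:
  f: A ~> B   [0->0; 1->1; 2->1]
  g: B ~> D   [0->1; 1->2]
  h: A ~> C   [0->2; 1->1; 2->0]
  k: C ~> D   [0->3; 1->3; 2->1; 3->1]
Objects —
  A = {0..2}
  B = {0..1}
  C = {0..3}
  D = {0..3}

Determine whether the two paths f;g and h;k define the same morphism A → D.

Path 1 = f;g:
  0 f~>0 g~>1
  1 f~>1 g~>2
  2 f~>1 g~>2
  result₁ = [0->1; 1->2; 2->2]
Path 2 = h;k:
  0 h~>2 k~>1
  1 h~>1 k~>3
  2 h~>0 k~>3
  result₂ = [0->1; 1->3; 2->3]
Equal? NO — does not commute

Answer: DOES NOT COMMUTE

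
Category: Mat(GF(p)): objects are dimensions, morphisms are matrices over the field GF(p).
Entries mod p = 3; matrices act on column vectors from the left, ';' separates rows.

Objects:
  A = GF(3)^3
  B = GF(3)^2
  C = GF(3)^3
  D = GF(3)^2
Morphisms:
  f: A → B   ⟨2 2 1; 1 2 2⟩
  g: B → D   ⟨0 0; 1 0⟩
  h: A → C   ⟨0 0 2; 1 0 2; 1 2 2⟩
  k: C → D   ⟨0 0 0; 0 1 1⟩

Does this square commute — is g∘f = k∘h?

Answer: COMMUTES

Derivation:
1) trace f;g:
  e0=⟨1,0,0⟩ f→⟨2,1⟩ g→⟨0,2⟩
  e1=⟨0,1,0⟩ f→⟨2,2⟩ g→⟨0,2⟩
  e2=⟨0,0,1⟩ f→⟨1,2⟩ g→⟨0,1⟩
  composite₁ = ⟨0 0 0; 2 2 1⟩
2) trace h;k:
  e0=⟨1,0,0⟩ h→⟨0,1,1⟩ k→⟨0,2⟩
  e1=⟨0,1,0⟩ h→⟨0,0,2⟩ k→⟨0,2⟩
  e2=⟨0,0,1⟩ h→⟨2,2,2⟩ k→⟨0,1⟩
  composite₂ = ⟨0 0 0; 2 2 1⟩
Equal? same morphism ✓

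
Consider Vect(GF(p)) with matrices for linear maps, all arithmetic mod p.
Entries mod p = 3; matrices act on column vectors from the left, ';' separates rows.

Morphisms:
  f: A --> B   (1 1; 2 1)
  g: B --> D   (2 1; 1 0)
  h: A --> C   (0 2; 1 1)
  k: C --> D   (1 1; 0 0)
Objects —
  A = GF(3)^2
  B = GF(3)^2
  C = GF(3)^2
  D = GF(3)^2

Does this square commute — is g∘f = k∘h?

Along f;g (path 1):
  e0=⟨1,0⟩ f-->⟨1,2⟩ g-->⟨1,1⟩
  e1=⟨0,1⟩ f-->⟨1,1⟩ g-->⟨0,1⟩
  ⟦path⟧₁ = (1 0; 1 1)
Along h;k (path 2):
  e0=⟨1,0⟩ h-->⟨0,1⟩ k-->⟨1,0⟩
  e1=⟨0,1⟩ h-->⟨2,1⟩ k-->⟨0,0⟩
  ⟦path⟧₂ = (1 0; 0 0)
Equal? distinct morphisms ✗

Answer: DOES NOT COMMUTE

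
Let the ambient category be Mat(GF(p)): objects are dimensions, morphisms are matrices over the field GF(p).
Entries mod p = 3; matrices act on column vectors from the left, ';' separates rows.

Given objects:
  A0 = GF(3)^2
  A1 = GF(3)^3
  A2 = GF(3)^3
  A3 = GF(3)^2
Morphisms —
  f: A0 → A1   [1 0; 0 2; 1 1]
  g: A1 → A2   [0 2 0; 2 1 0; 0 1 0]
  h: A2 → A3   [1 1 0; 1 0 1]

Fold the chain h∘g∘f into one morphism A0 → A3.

Answer: [2 0; 0 0]

Derivation:
  e0=(1,0) f→(1,0,1) g→(0,2,0) h→(2,0)
  e1=(0,1) f→(0,2,1) g→(1,2,2) h→(0,0)
result: [2 0; 0 0]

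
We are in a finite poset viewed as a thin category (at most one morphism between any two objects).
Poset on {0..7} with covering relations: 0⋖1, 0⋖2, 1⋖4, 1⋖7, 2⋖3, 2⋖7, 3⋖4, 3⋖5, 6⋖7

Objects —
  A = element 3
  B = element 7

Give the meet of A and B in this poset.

Lower bounds of A=3 and B=7: {0,2}
  0 ≤ 2
  2 ≤ 2
glb = 2

Answer: A∧B = 2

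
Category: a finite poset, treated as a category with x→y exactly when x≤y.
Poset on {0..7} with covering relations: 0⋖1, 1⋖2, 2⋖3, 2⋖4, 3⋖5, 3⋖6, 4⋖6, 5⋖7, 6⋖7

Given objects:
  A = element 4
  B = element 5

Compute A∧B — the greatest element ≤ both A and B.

Answer: A∧B = 2

Work:
{x : x⊑A ∧ x⊑B} = {0,1,2}  (A=4, B=5)
  0 ⊑ 2
  1 ⊑ 2
  2 ⊑ 2
glb = 2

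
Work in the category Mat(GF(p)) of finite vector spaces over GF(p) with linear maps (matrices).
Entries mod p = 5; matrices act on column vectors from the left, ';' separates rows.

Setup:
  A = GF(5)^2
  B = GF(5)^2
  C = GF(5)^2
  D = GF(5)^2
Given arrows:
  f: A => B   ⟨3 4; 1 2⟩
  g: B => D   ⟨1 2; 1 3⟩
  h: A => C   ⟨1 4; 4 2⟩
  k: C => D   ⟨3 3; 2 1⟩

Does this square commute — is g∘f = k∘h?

Answer: COMMUTES

Trace:
1) trace f;g:
  e0=⟨1,0⟩ f=>⟨3,1⟩ g=>⟨0,1⟩
  e1=⟨0,1⟩ f=>⟨4,2⟩ g=>⟨3,0⟩
  composite₁ = ⟨0 3; 1 0⟩
2) trace h;k:
  e0=⟨1,0⟩ h=>⟨1,4⟩ k=>⟨0,1⟩
  e1=⟨0,1⟩ h=>⟨4,2⟩ k=>⟨3,0⟩
  composite₂ = ⟨0 3; 1 0⟩
Equal? YES — commutes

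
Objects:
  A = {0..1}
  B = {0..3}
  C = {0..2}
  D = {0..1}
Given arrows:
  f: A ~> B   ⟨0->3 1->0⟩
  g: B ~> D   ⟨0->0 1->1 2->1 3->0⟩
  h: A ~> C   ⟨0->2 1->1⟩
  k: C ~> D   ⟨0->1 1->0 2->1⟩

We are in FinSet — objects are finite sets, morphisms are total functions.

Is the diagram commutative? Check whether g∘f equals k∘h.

1) trace f;g:
  0 f~>3 g~>0
  1 f~>0 g~>0
  ⟦path⟧₁ = ⟨0->0 1->0⟩
2) trace h;k:
  0 h~>2 k~>1
  1 h~>1 k~>0
  ⟦path⟧₂ = ⟨0->1 1->0⟩
Equal? NO — does not commute

Answer: DOES NOT COMMUTE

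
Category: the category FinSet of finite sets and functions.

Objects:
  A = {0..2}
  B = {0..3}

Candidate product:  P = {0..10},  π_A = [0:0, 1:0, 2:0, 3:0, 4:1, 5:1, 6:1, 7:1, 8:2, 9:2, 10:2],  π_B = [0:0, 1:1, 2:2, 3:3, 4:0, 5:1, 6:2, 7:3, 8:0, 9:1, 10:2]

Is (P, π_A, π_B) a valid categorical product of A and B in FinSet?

Answer: NOT A VALID PRODUCT — |P|=11 ≠ |A|·|B|=12

Work:
|A|·|B| = 3·4 = 12;  |P| = 11
  → cardinalities differ; no bijection possible.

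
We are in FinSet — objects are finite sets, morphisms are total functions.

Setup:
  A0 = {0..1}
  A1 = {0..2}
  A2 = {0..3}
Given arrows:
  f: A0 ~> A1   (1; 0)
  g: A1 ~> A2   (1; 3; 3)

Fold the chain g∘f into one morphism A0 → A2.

  0 f~>1 g~>3
  1 f~>0 g~>1
result: (3; 1)

Answer: (3; 1)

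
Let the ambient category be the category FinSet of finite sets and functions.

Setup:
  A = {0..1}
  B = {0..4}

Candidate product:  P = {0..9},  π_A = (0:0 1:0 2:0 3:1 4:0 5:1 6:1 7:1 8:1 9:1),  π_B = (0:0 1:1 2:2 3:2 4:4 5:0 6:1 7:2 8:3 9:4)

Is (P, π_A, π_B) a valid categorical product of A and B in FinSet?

Answer: NOT A VALID PRODUCT — duplicate pair at indices 7,3

Derivation:
|A|·|B| = 2·5 = 10;  |P| = 10
Check the pairing map k ↦ (π_A(k), π_B(k)):
  0 : (0,0)
  1 : (0,1)
  2 : (0,2)
  3 : (1,2)
  4 : (0,4)
  5 : (1,0)
  6 : (1,1)
  7 : (1,2)  ✗ repeats pair of k=3
  8 : (1,3)
  9 : (1,4)
distinct pairs in image: 9 / 10 needed
  → (1,2) hit at k=3 and k=7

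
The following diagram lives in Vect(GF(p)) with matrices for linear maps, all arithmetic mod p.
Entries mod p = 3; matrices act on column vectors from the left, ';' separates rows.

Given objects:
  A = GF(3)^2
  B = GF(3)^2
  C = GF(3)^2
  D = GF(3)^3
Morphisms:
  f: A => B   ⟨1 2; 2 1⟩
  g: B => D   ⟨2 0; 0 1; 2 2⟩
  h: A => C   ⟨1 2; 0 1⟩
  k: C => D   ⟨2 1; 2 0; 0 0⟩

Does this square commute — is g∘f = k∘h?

Answer: DOES NOT COMMUTE

Trace:
1) trace f;g:
  e0=⟨1,0⟩ f=>⟨1,2⟩ g=>⟨2,2,0⟩
  e1=⟨0,1⟩ f=>⟨2,1⟩ g=>⟨1,1,0⟩
  ⟦path⟧₁ = ⟨2 1; 2 1; 0 0⟩
2) trace h;k:
  e0=⟨1,0⟩ h=>⟨1,0⟩ k=>⟨2,2,0⟩
  e1=⟨0,1⟩ h=>⟨2,1⟩ k=>⟨2,1,0⟩
  ⟦path⟧₂ = ⟨2 2; 2 1; 0 0⟩
Equal? distinct morphisms ✗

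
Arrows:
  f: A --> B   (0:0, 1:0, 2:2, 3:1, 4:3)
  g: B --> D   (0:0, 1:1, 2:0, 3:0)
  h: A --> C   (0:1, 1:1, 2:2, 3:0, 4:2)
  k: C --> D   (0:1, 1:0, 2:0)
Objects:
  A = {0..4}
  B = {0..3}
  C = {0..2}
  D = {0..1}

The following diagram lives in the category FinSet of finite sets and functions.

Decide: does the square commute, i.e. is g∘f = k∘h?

1) trace f;g:
  0 f-->0 g-->0
  1 f-->0 g-->0
  2 f-->2 g-->0
  3 f-->1 g-->1
  4 f-->3 g-->0
  ⟦path⟧₁ = (0:0, 1:0, 2:0, 3:1, 4:0)
2) trace h;k:
  0 h-->1 k-->0
  1 h-->1 k-->0
  2 h-->2 k-->0
  3 h-->0 k-->1
  4 h-->2 k-->0
  ⟦path⟧₂ = (0:0, 1:0, 2:0, 3:1, 4:0)
Equal? YES — commutes

Answer: COMMUTES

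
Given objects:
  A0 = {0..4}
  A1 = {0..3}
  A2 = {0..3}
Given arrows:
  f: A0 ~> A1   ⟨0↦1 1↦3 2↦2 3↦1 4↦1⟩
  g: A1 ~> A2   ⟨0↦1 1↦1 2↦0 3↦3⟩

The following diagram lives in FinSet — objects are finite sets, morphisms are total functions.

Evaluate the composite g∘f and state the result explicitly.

  0 f~>1 g~>1
  1 f~>3 g~>3
  2 f~>2 g~>0
  3 f~>1 g~>1
  4 f~>1 g~>1
composite: ⟨0↦1 1↦3 2↦0 3↦1 4↦1⟩

Answer: ⟨0↦1 1↦3 2↦0 3↦1 4↦1⟩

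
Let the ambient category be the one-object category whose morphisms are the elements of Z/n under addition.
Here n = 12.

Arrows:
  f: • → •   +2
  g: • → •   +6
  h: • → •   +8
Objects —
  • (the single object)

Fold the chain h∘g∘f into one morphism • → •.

  0 +2≡2 +6≡8 +8≡4  (mod 12)
result: +4

Answer: +4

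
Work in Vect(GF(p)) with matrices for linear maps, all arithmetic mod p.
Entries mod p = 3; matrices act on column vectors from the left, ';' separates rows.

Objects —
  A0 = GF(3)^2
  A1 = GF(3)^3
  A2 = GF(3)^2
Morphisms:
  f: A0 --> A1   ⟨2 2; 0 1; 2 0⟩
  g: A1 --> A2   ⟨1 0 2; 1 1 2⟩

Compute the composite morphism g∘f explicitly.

  e0=(1,0) f-->(2,0,2) g-->(0,0)
  e1=(0,1) f-->(2,1,0) g-->(2,0)
result: ⟨0 2; 0 0⟩

Answer: ⟨0 2; 0 0⟩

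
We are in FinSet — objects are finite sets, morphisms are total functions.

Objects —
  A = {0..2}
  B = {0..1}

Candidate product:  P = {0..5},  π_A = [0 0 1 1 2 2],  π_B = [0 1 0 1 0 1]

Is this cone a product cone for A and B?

Answer: VALID PRODUCT

Trace:
|A|·|B| = 3·2 = 6;  |P| = 6
Check the pairing map k ↦ (π_A(k), π_B(k)):
  0 -> (0,0)
  1 -> (0,1)
  2 -> (1,0)
  3 -> (1,1)
  4 -> (2,0)
  5 -> (2,1)
distinct pairs in image: 6 / 6 needed
  → bijection onto A×B; projections well-typed.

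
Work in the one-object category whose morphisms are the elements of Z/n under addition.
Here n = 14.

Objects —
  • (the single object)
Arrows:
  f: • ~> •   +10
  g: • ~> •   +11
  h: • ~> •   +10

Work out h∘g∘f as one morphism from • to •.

Answer: +3

Derivation:
  0 +10≡10 +11≡7 +10≡3  (mod 14)
composite: +3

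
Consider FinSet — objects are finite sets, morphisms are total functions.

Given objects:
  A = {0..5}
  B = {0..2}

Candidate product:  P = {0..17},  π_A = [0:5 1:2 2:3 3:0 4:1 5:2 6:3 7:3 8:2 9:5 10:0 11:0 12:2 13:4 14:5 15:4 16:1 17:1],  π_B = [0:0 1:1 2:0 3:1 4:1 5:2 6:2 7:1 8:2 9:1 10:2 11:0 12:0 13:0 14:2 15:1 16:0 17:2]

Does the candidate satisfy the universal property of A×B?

|A|·|B| = 6·3 = 18;  |P| = 18
Check the pairing map k ↦ (π_A(k), π_B(k)):
  0 : (5,0)
  1 : (2,1)
  2 : (3,0)
  3 : (0,1)
  4 : (1,1)
  5 : (2,2)
  6 : (3,2)
  7 : (3,1)
  8 : (2,2)  ✗ repeats pair of k=5
  9 : (5,1)
  10 : (0,2)
  11 : (0,0)
  12 : (2,0)
  13 : (4,0)
  14 : (5,2)
  15 : (4,1)
  16 : (1,0)
  17 : (1,2)
distinct pairs in image: 17 / 18 needed
  → (2,2) hit at k=5 and k=8

Answer: NOT A VALID PRODUCT — duplicate pair at indices 5,8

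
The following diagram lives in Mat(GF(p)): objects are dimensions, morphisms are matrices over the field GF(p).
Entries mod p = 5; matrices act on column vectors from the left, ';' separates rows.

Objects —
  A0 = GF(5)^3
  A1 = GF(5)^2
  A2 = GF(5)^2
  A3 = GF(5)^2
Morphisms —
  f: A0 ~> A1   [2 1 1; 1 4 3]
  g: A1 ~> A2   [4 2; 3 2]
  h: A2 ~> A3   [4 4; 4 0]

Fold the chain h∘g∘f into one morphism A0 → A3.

  e0=(1,0,0) f~>(2,1) g~>(0,3) h~>(2,0)
  e1=(0,1,0) f~>(1,4) g~>(2,1) h~>(2,3)
  e2=(0,0,1) f~>(1,3) g~>(0,4) h~>(1,0)
result: [2 2 1; 0 3 0]

Answer: [2 2 1; 0 3 0]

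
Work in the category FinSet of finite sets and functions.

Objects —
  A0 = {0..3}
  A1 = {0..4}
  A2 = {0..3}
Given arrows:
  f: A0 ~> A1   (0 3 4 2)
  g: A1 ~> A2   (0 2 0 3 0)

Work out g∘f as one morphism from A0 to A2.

  0 f~>0 g~>0
  1 f~>3 g~>3
  2 f~>4 g~>0
  3 f~>2 g~>0
result: (0 3 0 0)

Answer: (0 3 0 0)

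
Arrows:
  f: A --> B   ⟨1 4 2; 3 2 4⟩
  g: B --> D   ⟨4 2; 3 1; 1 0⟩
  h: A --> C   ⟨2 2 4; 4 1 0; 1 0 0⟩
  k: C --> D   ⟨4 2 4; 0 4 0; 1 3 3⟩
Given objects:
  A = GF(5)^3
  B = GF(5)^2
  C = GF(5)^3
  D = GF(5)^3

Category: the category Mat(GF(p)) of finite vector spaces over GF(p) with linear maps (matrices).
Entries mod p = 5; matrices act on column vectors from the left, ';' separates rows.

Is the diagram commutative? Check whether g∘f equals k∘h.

Path 1 = f;g:
  e0=[1,0,0] f-->[1,3] g-->[0,1,1]
  e1=[0,1,0] f-->[4,2] g-->[0,4,4]
  e2=[0,0,1] f-->[2,4] g-->[1,0,2]
  ⟦path⟧₁ = ⟨0 0 1; 1 4 0; 1 4 2⟩
Path 2 = h;k:
  e0=[1,0,0] h-->[2,4,1] k-->[0,1,2]
  e1=[0,1,0] h-->[2,1,0] k-->[0,4,0]
  e2=[0,0,1] h-->[4,0,0] k-->[1,0,4]
  ⟦path⟧₂ = ⟨0 0 1; 1 4 0; 2 0 4⟩
Equal? distinct morphisms ✗

Answer: DOES NOT COMMUTE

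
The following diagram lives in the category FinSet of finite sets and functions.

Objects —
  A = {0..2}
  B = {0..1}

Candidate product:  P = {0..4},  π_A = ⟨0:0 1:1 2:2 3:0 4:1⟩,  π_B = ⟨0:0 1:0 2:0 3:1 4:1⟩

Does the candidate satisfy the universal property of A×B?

Answer: NOT A VALID PRODUCT — |P|=5 ≠ |A|·|B|=6

Derivation:
|A|·|B| = 3·2 = 6;  |P| = 5
  → cardinalities differ; no bijection possible.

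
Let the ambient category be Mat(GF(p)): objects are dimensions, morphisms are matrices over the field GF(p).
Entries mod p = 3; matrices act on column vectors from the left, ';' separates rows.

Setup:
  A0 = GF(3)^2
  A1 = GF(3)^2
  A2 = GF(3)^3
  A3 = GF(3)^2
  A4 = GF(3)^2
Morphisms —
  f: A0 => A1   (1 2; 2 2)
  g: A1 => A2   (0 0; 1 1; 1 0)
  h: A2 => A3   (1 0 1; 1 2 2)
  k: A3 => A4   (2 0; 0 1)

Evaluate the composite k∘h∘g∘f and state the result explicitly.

  e0=(1,0) f=>(1,2) g=>(0,0,1) h=>(1,2) k=>(2,2)
  e1=(0,1) f=>(2,2) g=>(0,1,2) h=>(2,0) k=>(1,0)
result: (2 1; 2 0)

Answer: (2 1; 2 0)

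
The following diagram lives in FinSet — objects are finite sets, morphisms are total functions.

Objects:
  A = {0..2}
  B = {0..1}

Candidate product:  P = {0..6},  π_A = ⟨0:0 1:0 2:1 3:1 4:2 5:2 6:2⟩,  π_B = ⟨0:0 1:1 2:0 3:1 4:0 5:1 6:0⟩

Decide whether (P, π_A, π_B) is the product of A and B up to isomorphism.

Answer: NOT A VALID PRODUCT — |P|=7 ≠ |A|·|B|=6

Work:
|A|·|B| = 3·2 = 6;  |P| = 7
  → cardinalities differ; no bijection possible.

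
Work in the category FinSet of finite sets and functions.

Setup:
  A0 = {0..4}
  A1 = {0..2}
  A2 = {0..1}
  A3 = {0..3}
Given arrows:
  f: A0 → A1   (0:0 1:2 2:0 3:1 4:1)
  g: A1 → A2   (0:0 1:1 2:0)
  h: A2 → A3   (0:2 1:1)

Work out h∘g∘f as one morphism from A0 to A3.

Answer: (0:2 1:2 2:2 3:1 4:1)

Trace:
  0 f→0 g→0 h→2
  1 f→2 g→0 h→2
  2 f→0 g→0 h→2
  3 f→1 g→1 h→1
  4 f→1 g→1 h→1
result: (0:2 1:2 2:2 3:1 4:1)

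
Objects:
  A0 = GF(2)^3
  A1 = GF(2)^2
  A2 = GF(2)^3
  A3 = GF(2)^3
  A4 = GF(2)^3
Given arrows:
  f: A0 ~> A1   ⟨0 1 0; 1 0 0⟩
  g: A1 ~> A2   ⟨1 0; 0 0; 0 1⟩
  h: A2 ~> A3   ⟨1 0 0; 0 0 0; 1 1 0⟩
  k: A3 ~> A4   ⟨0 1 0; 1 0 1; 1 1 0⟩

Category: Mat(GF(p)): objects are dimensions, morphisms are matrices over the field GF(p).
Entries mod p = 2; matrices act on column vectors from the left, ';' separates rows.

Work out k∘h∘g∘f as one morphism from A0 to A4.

  e0=⟨1,0,0⟩ f~>⟨0,1⟩ g~>⟨0,0,1⟩ h~>⟨0,0,0⟩ k~>⟨0,0,0⟩
  e1=⟨0,1,0⟩ f~>⟨1,0⟩ g~>⟨1,0,0⟩ h~>⟨1,0,1⟩ k~>⟨0,0,1⟩
  e2=⟨0,0,1⟩ f~>⟨0,0⟩ g~>⟨0,0,0⟩ h~>⟨0,0,0⟩ k~>⟨0,0,0⟩
⟦path⟧: ⟨0 0 0; 0 0 0; 0 1 0⟩

Answer: ⟨0 0 0; 0 0 0; 0 1 0⟩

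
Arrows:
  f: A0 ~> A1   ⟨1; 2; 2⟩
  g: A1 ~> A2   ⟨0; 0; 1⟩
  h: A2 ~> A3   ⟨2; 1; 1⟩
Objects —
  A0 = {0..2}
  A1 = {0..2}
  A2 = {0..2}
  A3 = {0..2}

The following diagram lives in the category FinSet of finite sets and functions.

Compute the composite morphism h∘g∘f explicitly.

  0 f~>1 g~>0 h~>2
  1 f~>2 g~>1 h~>1
  2 f~>2 g~>1 h~>1
composite: ⟨2; 1; 1⟩

Answer: ⟨2; 1; 1⟩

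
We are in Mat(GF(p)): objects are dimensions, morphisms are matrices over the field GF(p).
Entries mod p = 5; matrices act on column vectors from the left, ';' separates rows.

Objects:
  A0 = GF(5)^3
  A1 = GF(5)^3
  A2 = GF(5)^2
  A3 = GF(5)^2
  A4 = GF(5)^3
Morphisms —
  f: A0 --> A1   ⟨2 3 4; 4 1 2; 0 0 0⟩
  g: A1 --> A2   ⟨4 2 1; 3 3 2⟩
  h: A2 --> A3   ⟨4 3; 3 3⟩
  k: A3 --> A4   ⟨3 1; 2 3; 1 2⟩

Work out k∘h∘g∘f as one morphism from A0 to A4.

Answer: ⟨1 4 1; 2 3 0; 2 3 2⟩

Work:
  e0=[1,0,0] f-->[2,4,0] g-->[1,3] h-->[3,2] k-->[1,2,2]
  e1=[0,1,0] f-->[3,1,0] g-->[4,2] h-->[2,3] k-->[4,3,3]
  e2=[0,0,1] f-->[4,2,0] g-->[0,3] h-->[4,4] k-->[1,0,2]
composite: ⟨1 4 1; 2 3 0; 2 3 2⟩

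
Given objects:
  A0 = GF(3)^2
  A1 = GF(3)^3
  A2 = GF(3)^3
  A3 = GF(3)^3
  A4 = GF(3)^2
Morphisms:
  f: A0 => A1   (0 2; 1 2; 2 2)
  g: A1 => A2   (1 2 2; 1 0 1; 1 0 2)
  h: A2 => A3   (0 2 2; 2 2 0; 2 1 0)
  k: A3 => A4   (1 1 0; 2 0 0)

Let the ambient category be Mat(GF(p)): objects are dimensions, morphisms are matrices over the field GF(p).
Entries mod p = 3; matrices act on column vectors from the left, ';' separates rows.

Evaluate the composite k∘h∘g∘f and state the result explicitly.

  e0=[1,0] f=>[0,1,2] g=>[0,2,1] h=>[0,1,2] k=>[1,0]
  e1=[0,1] f=>[2,2,2] g=>[1,1,0] h=>[2,1,0] k=>[0,1]
result: (1 0; 0 1)

Answer: (1 0; 0 1)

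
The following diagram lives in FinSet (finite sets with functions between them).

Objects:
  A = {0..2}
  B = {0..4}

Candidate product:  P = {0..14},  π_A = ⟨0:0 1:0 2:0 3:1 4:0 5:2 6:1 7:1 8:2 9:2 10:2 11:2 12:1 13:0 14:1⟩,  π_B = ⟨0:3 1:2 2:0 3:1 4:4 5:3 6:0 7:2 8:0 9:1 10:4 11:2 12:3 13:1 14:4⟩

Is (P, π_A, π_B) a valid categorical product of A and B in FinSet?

Answer: VALID PRODUCT

Trace:
|A|·|B| = 3·5 = 15;  |P| = 15
Check the pairing map k ↦ (π_A(k), π_B(k)):
  0 : (0,3)
  1 : (0,2)
  2 : (0,0)
  3 : (1,1)
  4 : (0,4)
  5 : (2,3)
  6 : (1,0)
  7 : (1,2)
  8 : (2,0)
  9 : (2,1)
  10 : (2,4)
  11 : (2,2)
  12 : (1,3)
  13 : (0,1)
  14 : (1,4)
distinct pairs in image: 15 / 15 needed
  → bijection onto A×B; projections well-typed.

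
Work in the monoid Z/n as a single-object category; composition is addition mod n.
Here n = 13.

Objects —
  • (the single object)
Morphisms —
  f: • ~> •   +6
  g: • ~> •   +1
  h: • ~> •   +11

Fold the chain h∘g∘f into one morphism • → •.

Answer: +5

Derivation:
  0 +6≡6 +1≡7 +11≡5  (mod 13)
composite: +5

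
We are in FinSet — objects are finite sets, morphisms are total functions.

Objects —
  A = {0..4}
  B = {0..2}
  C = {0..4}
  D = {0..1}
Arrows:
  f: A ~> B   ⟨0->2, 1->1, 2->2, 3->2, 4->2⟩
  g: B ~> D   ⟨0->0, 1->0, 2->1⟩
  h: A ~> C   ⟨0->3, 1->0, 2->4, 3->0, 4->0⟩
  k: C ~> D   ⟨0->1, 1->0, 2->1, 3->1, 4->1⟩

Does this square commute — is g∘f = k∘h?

Answer: DOES NOT COMMUTE

Work:
Along f;g (path 1):
  0 f~>2 g~>1
  1 f~>1 g~>0
  2 f~>2 g~>1
  3 f~>2 g~>1
  4 f~>2 g~>1
  result₁ = ⟨0->1, 1->0, 2->1, 3->1, 4->1⟩
Along h;k (path 2):
  0 h~>3 k~>1
  1 h~>0 k~>1
  2 h~>4 k~>1
  3 h~>0 k~>1
  4 h~>0 k~>1
  result₂ = ⟨0->1, 1->1, 2->1, 3->1, 4->1⟩
Equal? NO — does not commute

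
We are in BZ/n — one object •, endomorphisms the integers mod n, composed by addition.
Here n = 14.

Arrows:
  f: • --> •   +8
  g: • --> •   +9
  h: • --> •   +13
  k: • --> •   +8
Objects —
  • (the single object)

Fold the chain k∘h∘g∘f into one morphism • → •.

Answer: +10

Trace:
  0 +8≡8 +9≡3 +13≡2 +8≡10  (mod 14)
result: +10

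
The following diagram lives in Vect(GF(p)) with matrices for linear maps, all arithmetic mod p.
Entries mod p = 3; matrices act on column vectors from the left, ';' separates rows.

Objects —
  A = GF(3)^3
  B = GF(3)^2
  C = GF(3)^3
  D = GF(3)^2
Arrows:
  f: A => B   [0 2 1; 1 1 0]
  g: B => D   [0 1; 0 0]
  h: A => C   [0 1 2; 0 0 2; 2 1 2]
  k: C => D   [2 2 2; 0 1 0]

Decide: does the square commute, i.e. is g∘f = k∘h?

1) trace f;g:
  e0=(1,0,0) f=>(0,1) g=>(1,0)
  e1=(0,1,0) f=>(2,1) g=>(1,0)
  e2=(0,0,1) f=>(1,0) g=>(0,0)
  composite₁ = [1 1 0; 0 0 0]
2) trace h;k:
  e0=(1,0,0) h=>(0,0,2) k=>(1,0)
  e1=(0,1,0) h=>(1,0,1) k=>(1,0)
  e2=(0,0,1) h=>(2,2,2) k=>(0,2)
  composite₂ = [1 1 0; 0 0 2]
Equal? distinct morphisms ✗

Answer: DOES NOT COMMUTE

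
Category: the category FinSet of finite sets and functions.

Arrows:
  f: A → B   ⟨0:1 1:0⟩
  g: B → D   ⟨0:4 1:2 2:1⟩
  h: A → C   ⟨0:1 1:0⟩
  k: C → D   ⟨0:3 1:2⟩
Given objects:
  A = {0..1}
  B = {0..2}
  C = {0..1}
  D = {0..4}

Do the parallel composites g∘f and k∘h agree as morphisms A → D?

Answer: DOES NOT COMMUTE

Trace:
Path 1 = f;g:
  0 f→1 g→2
  1 f→0 g→4
  result₁ = ⟨0:2 1:4⟩
Path 2 = h;k:
  0 h→1 k→2
  1 h→0 k→3
  result₂ = ⟨0:2 1:3⟩
Equal? NO — does not commute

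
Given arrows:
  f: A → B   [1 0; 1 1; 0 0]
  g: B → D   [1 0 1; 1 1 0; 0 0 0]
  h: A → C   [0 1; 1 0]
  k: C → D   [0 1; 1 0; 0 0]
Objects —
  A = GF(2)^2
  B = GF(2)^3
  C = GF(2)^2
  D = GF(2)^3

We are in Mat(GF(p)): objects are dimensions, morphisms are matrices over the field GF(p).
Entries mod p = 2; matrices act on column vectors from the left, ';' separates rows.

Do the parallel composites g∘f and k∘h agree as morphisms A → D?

Path 1 = f;g:
  e0=[1,0] f→[1,1,0] g→[1,0,0]
  e1=[0,1] f→[0,1,0] g→[0,1,0]
  composite₁ = [1 0; 0 1; 0 0]
Path 2 = h;k:
  e0=[1,0] h→[0,1] k→[1,0,0]
  e1=[0,1] h→[1,0] k→[0,1,0]
  composite₂ = [1 0; 0 1; 0 0]
Equal? same morphism ✓

Answer: COMMUTES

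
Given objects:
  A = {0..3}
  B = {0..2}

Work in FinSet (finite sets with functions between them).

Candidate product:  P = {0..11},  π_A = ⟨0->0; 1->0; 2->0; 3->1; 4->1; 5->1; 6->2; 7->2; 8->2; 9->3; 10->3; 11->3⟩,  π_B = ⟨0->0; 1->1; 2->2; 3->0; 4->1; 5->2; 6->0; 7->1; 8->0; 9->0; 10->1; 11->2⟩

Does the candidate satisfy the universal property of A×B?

Answer: NOT A VALID PRODUCT — duplicate pair at indices 6,8

Work:
|A|·|B| = 4·3 = 12;  |P| = 12
Check the pairing map k ↦ (π_A(k), π_B(k)):
  0 -> (0,0)
  1 -> (0,1)
  2 -> (0,2)
  3 -> (1,0)
  4 -> (1,1)
  5 -> (1,2)
  6 -> (2,0)
  7 -> (2,1)
  8 -> (2,0)  ✗ repeats pair of k=6
  9 -> (3,0)
  10 -> (3,1)
  11 -> (3,2)
distinct pairs in image: 11 / 12 needed
  → (2,0) hit at k=6 and k=8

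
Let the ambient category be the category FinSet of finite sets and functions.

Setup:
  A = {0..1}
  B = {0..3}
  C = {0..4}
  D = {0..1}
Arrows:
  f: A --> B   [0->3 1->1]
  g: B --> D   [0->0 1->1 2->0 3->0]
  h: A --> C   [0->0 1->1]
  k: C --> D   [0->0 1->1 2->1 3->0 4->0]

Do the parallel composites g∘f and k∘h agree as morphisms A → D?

Answer: COMMUTES

Trace:
Path 1 = f;g:
  0 f-->3 g-->0
  1 f-->1 g-->1
  composite₁ = [0->0 1->1]
Path 2 = h;k:
  0 h-->0 k-->0
  1 h-->1 k-->1
  composite₂ = [0->0 1->1]
Equal? YES — commutes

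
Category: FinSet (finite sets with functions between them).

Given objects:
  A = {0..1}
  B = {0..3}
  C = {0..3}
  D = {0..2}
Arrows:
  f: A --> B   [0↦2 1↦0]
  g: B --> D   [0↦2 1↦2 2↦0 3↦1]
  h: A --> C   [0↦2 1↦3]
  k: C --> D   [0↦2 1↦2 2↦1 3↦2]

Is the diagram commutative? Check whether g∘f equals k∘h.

Along f;g (path 1):
  0 f-->2 g-->0
  1 f-->0 g-->2
  result₁ = [0↦0 1↦2]
Along h;k (path 2):
  0 h-->2 k-->1
  1 h-->3 k-->2
  result₂ = [0↦1 1↦2]
Equal? differ; not commutative

Answer: DOES NOT COMMUTE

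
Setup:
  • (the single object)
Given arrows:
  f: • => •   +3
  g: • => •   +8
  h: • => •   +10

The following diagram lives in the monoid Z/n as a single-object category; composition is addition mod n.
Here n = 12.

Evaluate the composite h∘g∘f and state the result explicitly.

Answer: +9

Work:
  0 +3≡3 +8≡11 +10≡9  (mod 12)
⟦path⟧: +9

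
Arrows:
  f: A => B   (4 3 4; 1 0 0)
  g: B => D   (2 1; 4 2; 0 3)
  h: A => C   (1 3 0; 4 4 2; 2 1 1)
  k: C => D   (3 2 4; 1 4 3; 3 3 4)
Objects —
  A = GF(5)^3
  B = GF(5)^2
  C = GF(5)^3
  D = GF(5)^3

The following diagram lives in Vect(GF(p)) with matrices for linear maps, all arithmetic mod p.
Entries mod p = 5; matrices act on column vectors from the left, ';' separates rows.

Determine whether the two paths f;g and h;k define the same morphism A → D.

Path 1 = f;g:
  e0=(1,0,0) f=>(4,1) g=>(4,3,3)
  e1=(0,1,0) f=>(3,0) g=>(1,2,0)
  e2=(0,0,1) f=>(4,0) g=>(3,1,0)
  ⟦path⟧₁ = (4 1 3; 3 2 1; 3 0 0)
Path 2 = h;k:
  e0=(1,0,0) h=>(1,4,2) k=>(4,3,3)
  e1=(0,1,0) h=>(3,4,1) k=>(1,2,0)
  e2=(0,0,1) h=>(0,2,1) k=>(3,1,0)
  ⟦path⟧₂ = (4 1 3; 3 2 1; 3 0 0)
Equal? YES — commutes

Answer: COMMUTES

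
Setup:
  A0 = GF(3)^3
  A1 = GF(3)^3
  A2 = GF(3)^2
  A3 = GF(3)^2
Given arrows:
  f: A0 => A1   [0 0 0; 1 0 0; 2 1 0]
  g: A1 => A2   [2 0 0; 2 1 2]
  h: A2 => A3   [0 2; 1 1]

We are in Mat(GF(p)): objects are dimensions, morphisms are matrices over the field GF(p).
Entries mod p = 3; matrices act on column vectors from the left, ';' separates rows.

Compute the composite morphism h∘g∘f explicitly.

Answer: [1 1 0; 2 2 0]

Work:
  e0=[1,0,0] f=>[0,1,2] g=>[0,2] h=>[1,2]
  e1=[0,1,0] f=>[0,0,1] g=>[0,2] h=>[1,2]
  e2=[0,0,1] f=>[0,0,0] g=>[0,0] h=>[0,0]
⟦path⟧: [1 1 0; 2 2 0]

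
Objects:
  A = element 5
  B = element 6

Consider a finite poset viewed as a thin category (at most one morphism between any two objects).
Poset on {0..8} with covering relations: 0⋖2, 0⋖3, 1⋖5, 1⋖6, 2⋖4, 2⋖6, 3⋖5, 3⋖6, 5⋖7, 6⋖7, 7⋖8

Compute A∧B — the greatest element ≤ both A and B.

{x : x≤A ∧ x≤B} = {0,1,3}  (A=5, B=6)
  maximal lower bounds 1 and 3 are incomparable: neither 1≤3 nor 3≤1
→ no greatest lower bound exists

Answer: NO MEET EXISTS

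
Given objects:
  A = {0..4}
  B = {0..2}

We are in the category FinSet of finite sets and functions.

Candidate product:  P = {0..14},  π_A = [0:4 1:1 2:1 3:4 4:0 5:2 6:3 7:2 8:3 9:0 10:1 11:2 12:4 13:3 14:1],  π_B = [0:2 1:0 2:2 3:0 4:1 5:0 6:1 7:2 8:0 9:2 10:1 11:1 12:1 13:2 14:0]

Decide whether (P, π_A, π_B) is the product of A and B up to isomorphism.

Answer: NOT A VALID PRODUCT — duplicate pair at indices 14,1

Work:
|A|·|B| = 5·3 = 15;  |P| = 15
Check the pairing map k ↦ (π_A(k), π_B(k)):
  0 : (4,2)
  1 : (1,0)
  2 : (1,2)
  3 : (4,0)
  4 : (0,1)
  5 : (2,0)
  6 : (3,1)
  7 : (2,2)
  8 : (3,0)
  9 : (0,2)
  10 : (1,1)
  11 : (2,1)
  12 : (4,1)
  13 : (3,2)
  14 : (1,0)  ✗ repeats pair of k=1
distinct pairs in image: 14 / 15 needed
  → (1,0) hit at k=1 and k=14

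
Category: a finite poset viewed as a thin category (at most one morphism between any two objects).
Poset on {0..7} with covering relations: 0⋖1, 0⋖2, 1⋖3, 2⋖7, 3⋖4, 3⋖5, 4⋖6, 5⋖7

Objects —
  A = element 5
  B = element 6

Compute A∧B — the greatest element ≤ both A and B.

Lower bounds of A=5 and B=6: {0,1,3}
  0 ≤ 3
  1 ≤ 3
  3 ≤ 3
glb = 3

Answer: A∧B = 3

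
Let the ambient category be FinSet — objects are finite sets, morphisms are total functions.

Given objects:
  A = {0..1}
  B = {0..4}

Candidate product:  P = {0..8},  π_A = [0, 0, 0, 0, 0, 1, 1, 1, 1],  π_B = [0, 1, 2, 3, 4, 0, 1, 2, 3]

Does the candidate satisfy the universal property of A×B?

|A|·|B| = 2·5 = 10;  |P| = 9
  → cardinalities differ; no bijection possible.

Answer: NOT A VALID PRODUCT — |P|=9 ≠ |A|·|B|=10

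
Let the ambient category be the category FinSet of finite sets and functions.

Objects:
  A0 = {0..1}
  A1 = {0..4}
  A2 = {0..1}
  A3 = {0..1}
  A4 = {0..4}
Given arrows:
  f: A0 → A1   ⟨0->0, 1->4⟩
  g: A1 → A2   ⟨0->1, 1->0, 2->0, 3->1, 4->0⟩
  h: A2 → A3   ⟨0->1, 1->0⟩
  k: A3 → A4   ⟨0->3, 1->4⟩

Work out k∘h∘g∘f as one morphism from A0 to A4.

  0 f→0 g→1 h→0 k→3
  1 f→4 g→0 h→1 k→4
composite: ⟨0->3, 1->4⟩

Answer: ⟨0->3, 1->4⟩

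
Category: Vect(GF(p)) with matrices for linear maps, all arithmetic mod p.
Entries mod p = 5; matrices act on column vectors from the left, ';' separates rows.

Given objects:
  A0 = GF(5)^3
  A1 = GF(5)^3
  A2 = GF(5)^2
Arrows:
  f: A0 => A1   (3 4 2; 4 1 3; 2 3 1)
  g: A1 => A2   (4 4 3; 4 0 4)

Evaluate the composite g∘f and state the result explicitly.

  e0=[1,0,0] f=>[3,4,2] g=>[4,0]
  e1=[0,1,0] f=>[4,1,3] g=>[4,3]
  e2=[0,0,1] f=>[2,3,1] g=>[3,2]
⟦path⟧: (4 4 3; 0 3 2)

Answer: (4 4 3; 0 3 2)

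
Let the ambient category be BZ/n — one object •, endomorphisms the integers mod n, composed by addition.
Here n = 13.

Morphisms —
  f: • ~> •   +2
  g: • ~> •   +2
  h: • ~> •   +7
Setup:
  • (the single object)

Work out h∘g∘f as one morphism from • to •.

Answer: +11

Trace:
  0 +2≡2 +2≡4 +7≡11  (mod 13)
composite: +11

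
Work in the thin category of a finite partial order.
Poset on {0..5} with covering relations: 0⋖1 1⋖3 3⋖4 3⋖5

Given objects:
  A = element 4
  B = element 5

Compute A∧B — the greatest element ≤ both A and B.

Lower bounds of A=4 and B=5: {0,1,3}
  0 ≤ 3
  1 ≤ 3
  3 ≤ 3
glb = 3

Answer: A∧B = 3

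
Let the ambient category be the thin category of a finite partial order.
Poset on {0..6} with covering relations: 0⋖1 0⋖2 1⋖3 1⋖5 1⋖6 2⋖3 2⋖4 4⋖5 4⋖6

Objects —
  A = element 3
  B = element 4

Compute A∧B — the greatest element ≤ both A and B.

Answer: A∧B = 2

Trace:
Common predecessors of 3,4: {0,2}
  0 ≤ 2
  2 ≤ 2
glb = 2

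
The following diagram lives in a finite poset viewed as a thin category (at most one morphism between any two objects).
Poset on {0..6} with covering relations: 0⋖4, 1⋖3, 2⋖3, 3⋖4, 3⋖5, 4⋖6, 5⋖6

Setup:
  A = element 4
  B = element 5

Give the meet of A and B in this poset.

Common predecessors of 4,5: {1,2,3}
  1 <= 3
  2 <= 3
  3 <= 3
glb = 3

Answer: A∧B = 3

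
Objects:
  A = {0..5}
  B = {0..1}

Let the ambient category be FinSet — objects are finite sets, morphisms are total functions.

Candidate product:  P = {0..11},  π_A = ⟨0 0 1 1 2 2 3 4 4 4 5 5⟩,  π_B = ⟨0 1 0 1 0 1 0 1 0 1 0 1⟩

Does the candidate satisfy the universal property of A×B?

|A|·|B| = 6·2 = 12;  |P| = 12
Check the pairing map k ↦ (π_A(k), π_B(k)):
  0 : (0,0)
  1 : (0,1)
  2 : (1,0)
  3 : (1,1)
  4 : (2,0)
  5 : (2,1)
  6 : (3,0)
  7 : (4,1)
  8 : (4,0)
  9 : (4,1)  ✗ repeats pair of k=7
  10 : (5,0)
  11 : (5,1)
distinct pairs in image: 11 / 12 needed
  → (4,1) hit at k=7 and k=9

Answer: NOT A VALID PRODUCT — duplicate pair at indices 9,7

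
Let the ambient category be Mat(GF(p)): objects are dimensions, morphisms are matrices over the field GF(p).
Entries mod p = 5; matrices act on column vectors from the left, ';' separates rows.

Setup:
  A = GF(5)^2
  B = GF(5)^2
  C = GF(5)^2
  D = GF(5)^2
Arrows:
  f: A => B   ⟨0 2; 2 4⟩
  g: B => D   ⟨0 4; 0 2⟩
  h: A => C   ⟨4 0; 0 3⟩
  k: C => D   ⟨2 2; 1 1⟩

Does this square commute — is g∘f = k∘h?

Answer: COMMUTES

Work:
Path 1 = f;g:
  e0=(1,0) f=>(0,2) g=>(3,4)
  e1=(0,1) f=>(2,4) g=>(1,3)
  composite₁ = ⟨3 1; 4 3⟩
Path 2 = h;k:
  e0=(1,0) h=>(4,0) k=>(3,4)
  e1=(0,1) h=>(0,3) k=>(1,3)
  composite₂ = ⟨3 1; 4 3⟩
Equal? YES — commutes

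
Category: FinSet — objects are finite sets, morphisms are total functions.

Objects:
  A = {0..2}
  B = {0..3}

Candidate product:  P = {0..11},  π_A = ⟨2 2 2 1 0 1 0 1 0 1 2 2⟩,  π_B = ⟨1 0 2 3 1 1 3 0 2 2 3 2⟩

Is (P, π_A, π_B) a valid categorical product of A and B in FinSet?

|A|·|B| = 3·4 = 12;  |P| = 12
Check the pairing map k ↦ (π_A(k), π_B(k)):
  0 ↦ (2,1)
  1 ↦ (2,0)
  2 ↦ (2,2)
  3 ↦ (1,3)
  4 ↦ (0,1)
  5 ↦ (1,1)
  6 ↦ (0,3)
  7 ↦ (1,0)
  8 ↦ (0,2)
  9 ↦ (1,2)
  10 ↦ (2,3)
  11 ↦ (2,2)  ✗ repeats pair of k=2
distinct pairs in image: 11 / 12 needed
  → (2,2) hit at k=2 and k=11

Answer: NOT A VALID PRODUCT — duplicate pair at indices 2,11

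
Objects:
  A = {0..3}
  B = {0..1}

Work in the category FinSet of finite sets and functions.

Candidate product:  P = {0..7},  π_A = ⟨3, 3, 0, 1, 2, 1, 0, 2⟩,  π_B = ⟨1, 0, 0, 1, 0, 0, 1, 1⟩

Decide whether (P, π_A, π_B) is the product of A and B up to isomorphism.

|A|·|B| = 4·2 = 8;  |P| = 8
Check the pairing map k ↦ (π_A(k), π_B(k)):
  0 : (3,1)
  1 : (3,0)
  2 : (0,0)
  3 : (1,1)
  4 : (2,0)
  5 : (1,0)
  6 : (0,1)
  7 : (2,1)
distinct pairs in image: 8 / 8 needed
  → bijection onto A×B; projections well-typed.

Answer: VALID PRODUCT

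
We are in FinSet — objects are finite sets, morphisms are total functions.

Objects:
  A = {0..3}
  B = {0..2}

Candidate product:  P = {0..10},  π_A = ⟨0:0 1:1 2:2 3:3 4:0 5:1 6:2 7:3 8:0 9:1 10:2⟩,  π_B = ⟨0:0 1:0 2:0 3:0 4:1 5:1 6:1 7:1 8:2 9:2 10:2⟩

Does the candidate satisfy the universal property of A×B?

Answer: NOT A VALID PRODUCT — |P|=11 ≠ |A|·|B|=12

Work:
|A|·|B| = 4·3 = 12;  |P| = 11
  → cardinalities differ; no bijection possible.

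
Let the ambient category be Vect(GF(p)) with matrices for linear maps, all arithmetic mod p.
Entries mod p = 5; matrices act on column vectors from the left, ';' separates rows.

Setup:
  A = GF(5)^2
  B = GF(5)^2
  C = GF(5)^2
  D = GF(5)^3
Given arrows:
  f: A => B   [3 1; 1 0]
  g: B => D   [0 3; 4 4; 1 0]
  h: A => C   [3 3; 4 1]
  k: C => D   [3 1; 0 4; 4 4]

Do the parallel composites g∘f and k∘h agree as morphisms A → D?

1) trace f;g:
  e0=[1,0] f=>[3,1] g=>[3,1,3]
  e1=[0,1] f=>[1,0] g=>[0,4,1]
  ⟦path⟧₁ = [3 0; 1 4; 3 1]
2) trace h;k:
  e0=[1,0] h=>[3,4] k=>[3,1,3]
  e1=[0,1] h=>[3,1] k=>[0,4,1]
  ⟦path⟧₂ = [3 0; 1 4; 3 1]
Equal? YES — commutes

Answer: COMMUTES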